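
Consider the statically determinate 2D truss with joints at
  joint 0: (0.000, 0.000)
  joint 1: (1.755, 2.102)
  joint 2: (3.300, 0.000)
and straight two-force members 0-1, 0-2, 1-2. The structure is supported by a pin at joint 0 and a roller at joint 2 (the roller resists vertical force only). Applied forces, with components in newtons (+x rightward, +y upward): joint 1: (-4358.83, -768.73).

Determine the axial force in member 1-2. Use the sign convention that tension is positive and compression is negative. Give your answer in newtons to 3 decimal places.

N=3 nodes, M=3 members, R=3 reactions → 2N=6, M+R=6
member 0 (0-1): L=2.7383, (cx,cy)=(0.6409,0.7676)
member 1 (0-2): L=3.3000, (cx,cy)=(1.0000,0.0000)
member 2 (1-2): L=2.6087, (cx,cy)=(0.5922,-0.8058)
solve A·x = −loads:
  F[0-1] = -4085.7960 N (compression)
  F[0-2] = -1740.2330 N (compression)
  F[1-2] = +2938.3714 N (tension)
  Rx@0 = +4358.8300 N
  Ry@0 = +3136.3480 N
  Ry@2 = -2367.6180 N

2938.371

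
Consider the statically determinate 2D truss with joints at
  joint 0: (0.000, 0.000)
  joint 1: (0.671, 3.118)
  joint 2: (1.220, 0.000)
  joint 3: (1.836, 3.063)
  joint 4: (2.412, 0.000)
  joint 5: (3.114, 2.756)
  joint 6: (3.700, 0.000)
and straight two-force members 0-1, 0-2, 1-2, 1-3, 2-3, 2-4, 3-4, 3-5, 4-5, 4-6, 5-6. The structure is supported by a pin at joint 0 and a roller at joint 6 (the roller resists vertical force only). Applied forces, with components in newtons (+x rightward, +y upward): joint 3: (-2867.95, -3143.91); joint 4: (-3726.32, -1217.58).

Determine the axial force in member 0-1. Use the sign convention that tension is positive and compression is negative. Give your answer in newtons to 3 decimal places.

-4482.217

N=7 nodes, M=11 members, R=3 reactions → 2N=14, M+R=14
member 0 (0-1): L=3.1894, (cx,cy)=(0.2104,0.9776)
member 1 (0-2): L=1.2200, (cx,cy)=(1.0000,0.0000)
member 2 (1-2): L=3.1660, (cx,cy)=(0.1734,-0.9849)
member 3 (1-3): L=1.1663, (cx,cy)=(0.9989,-0.0472)
member 4 (2-3): L=3.1243, (cx,cy)=(0.1972,0.9804)
member 5 (2-4): L=1.1920, (cx,cy)=(1.0000,0.0000)
member 6 (3-4): L=3.1167, (cx,cy)=(0.1848,-0.9828)
member 7 (3-5): L=1.3144, (cx,cy)=(0.9723,-0.2336)
member 8 (4-5): L=2.8440, (cx,cy)=(0.2468,0.9691)
member 9 (4-6): L=1.2880, (cx,cy)=(1.0000,0.0000)
member 10 (5-6): L=2.8176, (cx,cy)=(0.2080,-0.9781)
solve A·x = −loads:
  F[0-1] = -4482.2166 N (compression)
  F[0-2] = -5651.2766 N (compression)
  F[1-2] = +4532.1814 N (tension)
  F[1-3] = -1730.8307 N (compression)
  F[2-3] = -4552.8894 N (compression)
  F[2-4] = -3967.7063 N (compression)
  F[3-4] = +1257.4904 N (tension)
  F[3-5] = +9.2432 N (tension)
  F[4-5] = -18.8316 N (compression)
  F[4-6] = -4.3393 N (compression)
  F[5-6] = +20.8641 N (tension)
  Rx@0 = +6594.2700 N
  Ry@0 = +4381.8979 N
  Ry@6 = -20.4079 N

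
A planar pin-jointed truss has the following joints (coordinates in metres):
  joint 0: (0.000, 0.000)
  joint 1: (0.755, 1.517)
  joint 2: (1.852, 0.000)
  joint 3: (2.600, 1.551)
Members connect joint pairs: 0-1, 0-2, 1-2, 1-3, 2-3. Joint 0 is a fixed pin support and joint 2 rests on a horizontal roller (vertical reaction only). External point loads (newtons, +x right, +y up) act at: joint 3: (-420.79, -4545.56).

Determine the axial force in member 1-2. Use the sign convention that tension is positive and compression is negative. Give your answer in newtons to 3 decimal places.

N=4 nodes, M=5 members, R=3 reactions → 2N=8, M+R=8
member 0 (0-1): L=1.6945, (cx,cy)=(0.4456,0.8953)
member 1 (0-2): L=1.8520, (cx,cy)=(1.0000,0.0000)
member 2 (1-2): L=1.8721, (cx,cy)=(0.5860,-0.8103)
member 3 (1-3): L=1.8453, (cx,cy)=(0.9998,0.0184)
member 4 (2-3): L=1.7219, (cx,cy)=(0.4344,0.9007)
solve A·x = −loads:
  F[0-1] = +1657.0705 N (tension)
  F[0-2] = -1159.1150 N (compression)
  F[1-2] = -1790.0912 N (compression)
  F[1-3] = +1787.5826 N (tension)
  F[2-3] = -5083.1287 N (compression)
  Rx@0 = +420.7900 N
  Ry@0 = -1483.4955 N
  Ry@2 = +6029.0555 N

-1790.091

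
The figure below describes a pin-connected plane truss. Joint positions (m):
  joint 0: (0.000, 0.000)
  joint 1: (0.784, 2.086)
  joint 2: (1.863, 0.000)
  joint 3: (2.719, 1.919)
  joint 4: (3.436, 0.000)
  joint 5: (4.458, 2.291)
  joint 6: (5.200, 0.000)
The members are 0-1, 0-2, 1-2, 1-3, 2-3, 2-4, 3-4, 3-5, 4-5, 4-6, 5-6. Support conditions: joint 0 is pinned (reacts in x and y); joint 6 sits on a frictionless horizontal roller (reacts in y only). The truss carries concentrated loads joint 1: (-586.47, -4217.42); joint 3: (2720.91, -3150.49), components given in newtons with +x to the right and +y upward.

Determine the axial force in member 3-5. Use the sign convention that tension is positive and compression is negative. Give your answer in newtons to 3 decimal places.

-2656.673

N=7 nodes, M=11 members, R=3 reactions → 2N=14, M+R=14
member 0 (0-1): L=2.2285, (cx,cy)=(0.3518,0.9361)
member 1 (0-2): L=1.8630, (cx,cy)=(1.0000,0.0000)
member 2 (1-2): L=2.3485, (cx,cy)=(0.4594,-0.8882)
member 3 (1-3): L=1.9422, (cx,cy)=(0.9963,-0.0860)
member 4 (2-3): L=2.1013, (cx,cy)=(0.4074,0.9133)
member 5 (2-4): L=1.5730, (cx,cy)=(1.0000,0.0000)
member 6 (3-4): L=2.0486, (cx,cy)=(0.3500,-0.9367)
member 7 (3-5): L=1.7783, (cx,cy)=(0.9779,0.2092)
member 8 (4-5): L=2.5086, (cx,cy)=(0.4074,0.9133)
member 9 (4-6): L=1.7640, (cx,cy)=(1.0000,0.0000)
member 10 (5-6): L=2.4082, (cx,cy)=(0.3081,-0.9513)
solve A·x = −loads:
  F[0-1] = -4610.6070 N (compression)
  F[0-2] = +3756.5061 N (tension)
  F[1-2] = +221.3294 N (tension)
  F[1-3] = -1141.5101 N (compression)
  F[2-3] = -215.2587 N (compression)
  F[2-4] = +3945.8833 N (tension)
  F[3-4] = -3851.3889 N (compression)
  F[3-5] = -2656.6732 N (compression)
  F[4-5] = +3950.4853 N (tension)
  F[4-6] = +988.4877 N (tension)
  F[5-6] = -3208.1384 N (compression)
  Rx@0 = -2134.4400 N
  Ry@0 = +4315.8543 N
  Ry@6 = +3052.0557 N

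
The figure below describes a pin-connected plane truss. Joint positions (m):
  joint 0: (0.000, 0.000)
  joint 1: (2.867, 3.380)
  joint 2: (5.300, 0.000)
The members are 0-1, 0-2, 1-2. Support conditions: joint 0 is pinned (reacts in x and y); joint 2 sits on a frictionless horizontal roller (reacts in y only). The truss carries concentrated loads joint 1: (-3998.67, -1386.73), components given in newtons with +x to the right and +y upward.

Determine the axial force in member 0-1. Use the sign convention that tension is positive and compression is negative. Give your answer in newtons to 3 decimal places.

-4178.670

N=3 nodes, M=3 members, R=3 reactions → 2N=6, M+R=6
member 0 (0-1): L=4.4322, (cx,cy)=(0.6469,0.7626)
member 1 (0-2): L=5.3000, (cx,cy)=(1.0000,0.0000)
member 2 (1-2): L=4.1646, (cx,cy)=(0.5842,-0.8116)
solve A·x = −loads:
  F[0-1] = -4178.6700 N (compression)
  F[0-2] = -1295.6465 N (compression)
  F[1-2] = +2217.7759 N (tension)
  Rx@0 = +3998.6700 N
  Ry@0 = +3186.6828 N
  Ry@2 = -1799.9528 N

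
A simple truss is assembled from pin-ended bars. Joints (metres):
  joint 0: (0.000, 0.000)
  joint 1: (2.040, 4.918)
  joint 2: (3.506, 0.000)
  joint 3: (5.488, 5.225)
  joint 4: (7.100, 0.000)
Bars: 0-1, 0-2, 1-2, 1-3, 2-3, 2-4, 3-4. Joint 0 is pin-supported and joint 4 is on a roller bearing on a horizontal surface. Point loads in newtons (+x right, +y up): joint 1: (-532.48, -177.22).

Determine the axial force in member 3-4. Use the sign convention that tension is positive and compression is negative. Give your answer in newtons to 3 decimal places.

N=5 nodes, M=7 members, R=3 reactions → 2N=10, M+R=10
member 0 (0-1): L=5.3243, (cx,cy)=(0.3831,0.9237)
member 1 (0-2): L=3.5060, (cx,cy)=(1.0000,0.0000)
member 2 (1-2): L=5.1318, (cx,cy)=(0.2857,-0.9583)
member 3 (1-3): L=3.4616, (cx,cy)=(0.9961,0.0887)
member 4 (2-3): L=5.5883, (cx,cy)=(0.3547,0.9350)
member 5 (2-4): L=3.5940, (cx,cy)=(1.0000,0.0000)
member 6 (3-4): L=5.4680, (cx,cy)=(0.2948,-0.9556)
solve A·x = −loads:
  F[0-1] = -536.0437 N (compression)
  F[0-2] = -327.0960 N (compression)
  F[1-2] = +352.7679 N (tension)
  F[1-3] = +227.2172 N (tension)
  F[2-3] = -361.5730 N (compression)
  F[2-4] = -98.0826 N (compression)
  F[3-4] = +332.7028 N (tension)
  Rx@0 = +532.4800 N
  Ry@0 = +495.1366 N
  Ry@4 = -317.9166 N

332.703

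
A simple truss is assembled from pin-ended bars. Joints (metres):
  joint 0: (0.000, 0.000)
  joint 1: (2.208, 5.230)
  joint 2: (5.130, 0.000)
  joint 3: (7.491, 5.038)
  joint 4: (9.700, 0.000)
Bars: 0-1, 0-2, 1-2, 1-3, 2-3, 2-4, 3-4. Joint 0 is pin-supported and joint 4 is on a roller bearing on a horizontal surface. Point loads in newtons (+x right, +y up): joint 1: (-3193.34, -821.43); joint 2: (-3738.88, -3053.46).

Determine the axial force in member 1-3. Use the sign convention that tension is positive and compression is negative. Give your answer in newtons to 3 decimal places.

-71.474

N=5 nodes, M=7 members, R=3 reactions → 2N=10, M+R=10
member 0 (0-1): L=5.6770, (cx,cy)=(0.3889,0.9213)
member 1 (0-2): L=5.1300, (cx,cy)=(1.0000,0.0000)
member 2 (1-2): L=5.9909, (cx,cy)=(0.4877,-0.8730)
member 3 (1-3): L=5.2865, (cx,cy)=(0.9993,-0.0363)
member 4 (2-3): L=5.5638, (cx,cy)=(0.4244,0.9055)
member 5 (2-4): L=4.5700, (cx,cy)=(1.0000,0.0000)
member 6 (3-4): L=5.5010, (cx,cy)=(0.4016,-0.9158)
solve A·x = −loads:
  F[0-1] = -4119.1334 N (compression)
  F[0-2] = -5330.1291 N (compression)
  F[1-2] = +3408.9454 N (tension)
  F[1-3] = -71.4738 N (compression)
  F[2-3] = +85.5734 N (tension)
  F[2-4] = +35.1135 N (tension)
  F[3-4] = -87.4422 N (compression)
  Rx@0 = +6932.2200 N
  Ry@0 = +3794.8076 N
  Ry@4 = +80.0824 N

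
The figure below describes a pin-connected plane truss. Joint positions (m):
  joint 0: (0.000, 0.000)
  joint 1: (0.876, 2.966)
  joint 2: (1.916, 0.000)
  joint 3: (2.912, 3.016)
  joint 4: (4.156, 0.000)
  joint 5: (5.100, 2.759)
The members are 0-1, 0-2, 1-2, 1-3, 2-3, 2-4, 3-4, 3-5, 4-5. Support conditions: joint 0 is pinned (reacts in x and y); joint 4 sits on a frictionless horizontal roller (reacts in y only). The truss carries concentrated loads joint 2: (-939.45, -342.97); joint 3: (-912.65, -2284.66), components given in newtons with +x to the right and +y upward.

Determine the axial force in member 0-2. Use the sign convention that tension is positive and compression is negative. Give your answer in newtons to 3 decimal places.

-1399.917

N=6 nodes, M=9 members, R=3 reactions → 2N=12, M+R=12
member 0 (0-1): L=3.0927, (cx,cy)=(0.2833,0.9590)
member 1 (0-2): L=1.9160, (cx,cy)=(1.0000,0.0000)
member 2 (1-2): L=3.1430, (cx,cy)=(0.3309,-0.9437)
member 3 (1-3): L=2.0366, (cx,cy)=(0.9997,0.0246)
member 4 (2-3): L=3.1762, (cx,cy)=(0.3136,0.9496)
member 5 (2-4): L=2.2400, (cx,cy)=(1.0000,0.0000)
member 6 (3-4): L=3.2625, (cx,cy)=(0.3813,-0.9244)
member 7 (3-5): L=2.2030, (cx,cy)=(0.9932,-0.1167)
member 8 (4-5): L=2.9160, (cx,cy)=(0.3237,0.9462)
solve A·x = −loads:
  F[0-1] = -1596.4003 N (compression)
  F[0-2] = -1399.9172 N (compression)
  F[1-2] = +1596.8932 N (tension)
  F[1-3] = -980.8727 N (compression)
  F[2-3] = -1225.7976 N (compression)
  F[2-4] = +452.3150 N (tension)
  F[3-4] = -1186.2296 N (compression)
  F[3-5] = -0.0000 N (compression)
  F[4-5] = +0.0000 N (tension)
  Rx@0 = +1852.1000 N
  Ry@0 = +1531.0208 N
  Ry@4 = +1096.6092 N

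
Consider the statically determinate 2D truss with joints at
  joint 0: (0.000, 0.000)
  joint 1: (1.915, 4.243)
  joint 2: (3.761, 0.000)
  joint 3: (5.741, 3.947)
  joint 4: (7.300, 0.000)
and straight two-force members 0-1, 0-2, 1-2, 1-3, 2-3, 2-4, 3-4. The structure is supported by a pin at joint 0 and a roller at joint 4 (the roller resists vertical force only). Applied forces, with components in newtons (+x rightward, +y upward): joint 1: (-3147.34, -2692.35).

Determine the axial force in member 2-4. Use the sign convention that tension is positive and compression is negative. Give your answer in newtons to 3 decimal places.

N=5 nodes, M=7 members, R=3 reactions → 2N=10, M+R=10
member 0 (0-1): L=4.6551, (cx,cy)=(0.4114,0.9115)
member 1 (0-2): L=3.7610, (cx,cy)=(1.0000,0.0000)
member 2 (1-2): L=4.6272, (cx,cy)=(0.3989,-0.9170)
member 3 (1-3): L=3.8374, (cx,cy)=(0.9970,-0.0771)
member 4 (2-3): L=4.4158, (cx,cy)=(0.4484,0.8938)
member 5 (2-4): L=3.5390, (cx,cy)=(1.0000,0.0000)
member 6 (3-4): L=4.2437, (cx,cy)=(0.3674,-0.9301)
solve A·x = −loads:
  F[0-1] = -4186.0075 N (compression)
  F[0-2] = -1425.3264 N (compression)
  F[1-2] = +1142.9582 N (tension)
  F[1-3] = +972.2429 N (tension)
  F[2-3] = -1172.5427 N (compression)
  F[2-4] = -443.5889 N (compression)
  F[3-4] = +1207.4880 N (tension)
  Rx@0 = +3147.3400 N
  Ry@0 = +3815.4066 N
  Ry@4 = -1123.0566 N

-443.589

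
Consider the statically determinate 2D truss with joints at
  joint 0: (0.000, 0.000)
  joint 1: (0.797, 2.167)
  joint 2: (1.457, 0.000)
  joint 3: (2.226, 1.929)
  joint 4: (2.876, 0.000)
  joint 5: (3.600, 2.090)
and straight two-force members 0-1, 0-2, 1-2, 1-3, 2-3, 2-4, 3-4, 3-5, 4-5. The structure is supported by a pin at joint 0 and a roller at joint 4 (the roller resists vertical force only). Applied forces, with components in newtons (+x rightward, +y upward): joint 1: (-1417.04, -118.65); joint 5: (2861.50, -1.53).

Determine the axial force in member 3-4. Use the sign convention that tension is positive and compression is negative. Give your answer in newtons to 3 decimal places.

-733.893

N=6 nodes, M=9 members, R=3 reactions → 2N=12, M+R=12
member 0 (0-1): L=2.3089, (cx,cy)=(0.3452,0.9385)
member 1 (0-2): L=1.4570, (cx,cy)=(1.0000,0.0000)
member 2 (1-2): L=2.2653, (cx,cy)=(0.2914,-0.9566)
member 3 (1-3): L=1.4487, (cx,cy)=(0.9864,-0.1643)
member 4 (2-3): L=2.0766, (cx,cy)=(0.3703,0.9289)
member 5 (2-4): L=1.4190, (cx,cy)=(1.0000,0.0000)
member 6 (3-4): L=2.0356, (cx,cy)=(0.3193,-0.9476)
member 7 (3-5): L=1.3834, (cx,cy)=(0.9932,0.1164)
member 8 (4-5): L=2.2118, (cx,cy)=(0.3273,0.9449)
solve A·x = −loads:
  F[0-1] = +987.0394 N (tension)
  F[0-2] = +1103.7503 N (tension)
  F[1-2] = -1473.1741 N (compression)
  F[1-3] = +2217.0906 N (tension)
  F[2-3] = +1517.1156 N (tension)
  F[2-4] = +112.7292 N (tension)
  F[3-4] = -733.8928 N (compression)
  F[3-5] = +3003.5279 N (tension)
  F[4-5] = -371.5486 N (compression)
  Rx@0 = -1444.4600 N
  Ry@0 = -926.3712 N
  Ry@4 = +1046.5512 N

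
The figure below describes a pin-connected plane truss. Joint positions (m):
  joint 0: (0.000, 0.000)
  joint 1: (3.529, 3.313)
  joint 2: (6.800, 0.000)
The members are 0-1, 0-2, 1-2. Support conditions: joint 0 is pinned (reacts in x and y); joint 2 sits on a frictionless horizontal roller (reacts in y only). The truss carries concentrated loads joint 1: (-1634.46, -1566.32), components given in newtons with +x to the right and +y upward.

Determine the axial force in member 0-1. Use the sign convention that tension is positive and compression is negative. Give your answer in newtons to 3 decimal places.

-2264.272

N=3 nodes, M=3 members, R=3 reactions → 2N=6, M+R=6
member 0 (0-1): L=4.8404, (cx,cy)=(0.7291,0.6844)
member 1 (0-2): L=6.8000, (cx,cy)=(1.0000,0.0000)
member 2 (1-2): L=4.6557, (cx,cy)=(0.7026,-0.7116)
solve A·x = −loads:
  F[0-1] = -2264.2723 N (compression)
  F[0-2] = +16.3456 N (tension)
  F[1-2] = -23.2651 N (compression)
  Rx@0 = +1634.4600 N
  Ry@0 = +1549.7645 N
  Ry@2 = +16.5555 N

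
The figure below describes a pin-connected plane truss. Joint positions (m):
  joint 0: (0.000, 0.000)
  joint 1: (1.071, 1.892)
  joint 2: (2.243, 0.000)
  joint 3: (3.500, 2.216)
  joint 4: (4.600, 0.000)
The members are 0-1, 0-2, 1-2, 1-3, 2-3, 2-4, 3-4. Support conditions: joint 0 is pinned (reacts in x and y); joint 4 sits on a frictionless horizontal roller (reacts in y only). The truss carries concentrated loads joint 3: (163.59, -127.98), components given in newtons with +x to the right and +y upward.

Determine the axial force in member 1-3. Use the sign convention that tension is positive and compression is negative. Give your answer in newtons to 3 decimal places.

53.252

N=5 nodes, M=7 members, R=3 reactions → 2N=10, M+R=10
member 0 (0-1): L=2.1741, (cx,cy)=(0.4926,0.8702)
member 1 (0-2): L=2.2430, (cx,cy)=(1.0000,0.0000)
member 2 (1-2): L=2.2256, (cx,cy)=(0.5266,-0.8501)
member 3 (1-3): L=2.4505, (cx,cy)=(0.9912,0.1322)
member 4 (2-3): L=2.5477, (cx,cy)=(0.4934,0.8698)
member 5 (2-4): L=2.3570, (cx,cy)=(1.0000,0.0000)
member 6 (3-4): L=2.4740, (cx,cy)=(0.4446,-0.8957)
solve A·x = −loads:
  F[0-1] = +55.3910 N (tension)
  F[0-2] = +136.3034 N (tension)
  F[1-2] = -48.4206 N (compression)
  F[1-3] = +53.2525 N (tension)
  F[2-3] = +47.3241 N (tension)
  F[2-4] = +87.4559 N (tension)
  F[3-4] = -196.6958 N (compression)
  Rx@0 = -163.5900 N
  Ry@0 = -48.2038 N
  Ry@4 = +176.1838 N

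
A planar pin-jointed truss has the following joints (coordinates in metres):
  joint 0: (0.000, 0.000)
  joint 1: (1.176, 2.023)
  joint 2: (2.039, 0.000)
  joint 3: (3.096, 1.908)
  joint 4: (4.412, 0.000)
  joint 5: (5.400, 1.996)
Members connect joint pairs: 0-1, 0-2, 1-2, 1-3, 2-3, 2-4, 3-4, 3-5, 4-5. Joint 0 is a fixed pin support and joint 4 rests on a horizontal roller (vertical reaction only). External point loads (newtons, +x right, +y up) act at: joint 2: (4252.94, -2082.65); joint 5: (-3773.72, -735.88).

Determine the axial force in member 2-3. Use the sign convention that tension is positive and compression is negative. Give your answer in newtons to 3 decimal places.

N=6 nodes, M=9 members, R=3 reactions → 2N=12, M+R=12
member 0 (0-1): L=2.3400, (cx,cy)=(0.5026,0.8645)
member 1 (0-2): L=2.0390, (cx,cy)=(1.0000,0.0000)
member 2 (1-2): L=2.1994, (cx,cy)=(0.3924,-0.9198)
member 3 (1-3): L=1.9234, (cx,cy)=(0.9982,-0.0598)
member 4 (2-3): L=2.1812, (cx,cy)=(0.4846,0.8747)
member 5 (2-4): L=2.3730, (cx,cy)=(1.0000,0.0000)
member 6 (3-4): L=2.3178, (cx,cy)=(0.5678,-0.8232)
member 7 (3-5): L=2.3057, (cx,cy)=(0.9993,0.0382)
member 8 (4-5): L=2.2271, (cx,cy)=(0.4436,0.8962)
solve A·x = −loads:
  F[0-1] = -3079.8059 N (compression)
  F[0-2] = +2027.0333 N (tension)
  F[1-2] = +3074.0985 N (tension)
  F[1-3] = -2758.9707 N (compression)
  F[2-3] = -851.5813 N (compression)
  F[2-4] = -607.0158 N (compression)
  F[3-4] = +543.2866 N (tension)
  F[3-5] = -3477.7017 N (compression)
  F[4-5] = -672.9939 N (compression)
  Rx@0 = -479.2200 N
  Ry@0 = +2662.6075 N
  Ry@4 = +155.9225 N

-851.581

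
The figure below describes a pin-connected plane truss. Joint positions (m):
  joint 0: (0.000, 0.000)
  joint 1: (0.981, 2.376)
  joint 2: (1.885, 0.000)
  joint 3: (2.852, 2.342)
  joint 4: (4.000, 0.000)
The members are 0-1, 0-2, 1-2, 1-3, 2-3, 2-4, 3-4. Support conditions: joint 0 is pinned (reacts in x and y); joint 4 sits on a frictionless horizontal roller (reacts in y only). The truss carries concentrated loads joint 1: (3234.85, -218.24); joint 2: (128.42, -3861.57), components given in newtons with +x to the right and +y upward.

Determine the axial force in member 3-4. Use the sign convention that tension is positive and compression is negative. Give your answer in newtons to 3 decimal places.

-4226.168

N=5 nodes, M=7 members, R=3 reactions → 2N=10, M+R=10
member 0 (0-1): L=2.5706, (cx,cy)=(0.3816,0.9243)
member 1 (0-2): L=1.8850, (cx,cy)=(1.0000,0.0000)
member 2 (1-2): L=2.5422, (cx,cy)=(0.3556,-0.9346)
member 3 (1-3): L=1.8713, (cx,cy)=(0.9998,-0.0182)
member 4 (2-3): L=2.5338, (cx,cy)=(0.3816,0.9243)
member 5 (2-4): L=2.1150, (cx,cy)=(1.0000,0.0000)
member 6 (3-4): L=2.6082, (cx,cy)=(0.4401,-0.8979)
solve A·x = −loads:
  F[0-1] = -308.3590 N (compression)
  F[0-2] = +3480.9491 N (tension)
  F[1-2] = +137.5854 N (tension)
  F[1-3] = -3402.0164 N (compression)
  F[2-3] = +4038.6647 N (tension)
  F[2-4] = +1860.1272 N (tension)
  F[3-4] = -4226.1682 N (compression)
  Rx@0 = -3363.2700 N
  Ry@0 = +285.0209 N
  Ry@4 = +3794.7891 N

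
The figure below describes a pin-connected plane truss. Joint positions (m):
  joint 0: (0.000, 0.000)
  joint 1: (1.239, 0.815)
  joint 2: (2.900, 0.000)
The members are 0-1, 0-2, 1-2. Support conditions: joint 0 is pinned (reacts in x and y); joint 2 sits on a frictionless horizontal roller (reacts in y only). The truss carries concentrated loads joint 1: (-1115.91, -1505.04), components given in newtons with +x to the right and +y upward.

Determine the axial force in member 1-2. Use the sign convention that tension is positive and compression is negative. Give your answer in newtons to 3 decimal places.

N=3 nodes, M=3 members, R=3 reactions → 2N=6, M+R=6
member 0 (0-1): L=1.4830, (cx,cy)=(0.8355,0.5496)
member 1 (0-2): L=2.9000, (cx,cy)=(1.0000,0.0000)
member 2 (1-2): L=1.8502, (cx,cy)=(0.8978,-0.4405)
solve A·x = −loads:
  F[0-1] = -2139.2485 N (compression)
  F[0-2] = +671.3419 N (tension)
  F[1-2] = -747.8024 N (compression)
  Rx@0 = +1115.9100 N
  Ry@0 = +1175.6338 N
  Ry@2 = +329.4062 N

-747.802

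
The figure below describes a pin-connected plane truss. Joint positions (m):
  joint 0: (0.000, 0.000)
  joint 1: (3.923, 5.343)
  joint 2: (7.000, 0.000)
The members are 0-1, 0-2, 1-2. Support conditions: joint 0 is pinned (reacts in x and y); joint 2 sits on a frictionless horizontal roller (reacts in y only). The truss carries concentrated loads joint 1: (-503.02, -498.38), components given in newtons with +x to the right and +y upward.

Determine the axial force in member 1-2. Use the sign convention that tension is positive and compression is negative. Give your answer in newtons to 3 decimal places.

N=3 nodes, M=3 members, R=3 reactions → 2N=6, M+R=6
member 0 (0-1): L=6.6285, (cx,cy)=(0.5918,0.8061)
member 1 (0-2): L=7.0000, (cx,cy)=(1.0000,0.0000)
member 2 (1-2): L=6.1657, (cx,cy)=(0.4991,-0.8666)
solve A·x = −loads:
  F[0-1] = -748.1105 N (compression)
  F[0-2] = -60.2624 N (compression)
  F[1-2] = +120.7536 N (tension)
  Rx@0 = +503.0200 N
  Ry@0 = +603.0216 N
  Ry@2 = -104.6416 N

120.754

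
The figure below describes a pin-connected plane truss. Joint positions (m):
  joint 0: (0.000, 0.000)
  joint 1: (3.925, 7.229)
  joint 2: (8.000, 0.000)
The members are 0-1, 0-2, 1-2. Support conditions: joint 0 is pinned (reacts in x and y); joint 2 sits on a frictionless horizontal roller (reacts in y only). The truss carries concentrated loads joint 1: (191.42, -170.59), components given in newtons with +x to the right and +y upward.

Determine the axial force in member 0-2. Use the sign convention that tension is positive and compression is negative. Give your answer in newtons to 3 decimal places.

144.684

N=3 nodes, M=3 members, R=3 reactions → 2N=6, M+R=6
member 0 (0-1): L=8.2258, (cx,cy)=(0.4772,0.8788)
member 1 (0-2): L=8.0000, (cx,cy)=(1.0000,0.0000)
member 2 (1-2): L=8.2984, (cx,cy)=(0.4911,-0.8711)
solve A·x = −loads:
  F[0-1] = +97.9470 N (tension)
  F[0-2] = +144.6840 N (tension)
  F[1-2] = -294.6383 N (compression)
  Rx@0 = -191.4200 N
  Ry@0 = -86.0776 N
  Ry@2 = +256.6676 N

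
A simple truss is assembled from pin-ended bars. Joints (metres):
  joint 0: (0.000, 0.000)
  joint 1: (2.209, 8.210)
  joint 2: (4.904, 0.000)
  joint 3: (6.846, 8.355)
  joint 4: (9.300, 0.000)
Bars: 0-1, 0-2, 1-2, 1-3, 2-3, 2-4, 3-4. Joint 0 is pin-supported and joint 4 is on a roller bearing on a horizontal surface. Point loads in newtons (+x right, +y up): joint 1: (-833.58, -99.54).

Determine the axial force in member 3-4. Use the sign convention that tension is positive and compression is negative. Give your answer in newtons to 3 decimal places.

N=5 nodes, M=7 members, R=3 reactions → 2N=10, M+R=10
member 0 (0-1): L=8.5020, (cx,cy)=(0.2598,0.9657)
member 1 (0-2): L=4.9040, (cx,cy)=(1.0000,0.0000)
member 2 (1-2): L=8.6410, (cx,cy)=(0.3119,-0.9501)
member 3 (1-3): L=4.6393, (cx,cy)=(0.9995,0.0313)
member 4 (2-3): L=8.5777, (cx,cy)=(0.2264,0.9740)
member 5 (2-4): L=4.3960, (cx,cy)=(1.0000,0.0000)
member 6 (3-4): L=8.7079, (cx,cy)=(0.2818,-0.9595)
solve A·x = −loads:
  F[0-1] = -840.6481 N (compression)
  F[0-2] = -615.1614 N (compression)
  F[1-2] = +762.0528 N (tension)
  F[1-3] = +377.6734 N (tension)
  F[2-3] = -743.3430 N (compression)
  F[2-4] = -209.1958 N (compression)
  F[3-4] = +742.3241 N (tension)
  Rx@0 = +833.5800 N
  Ry@0 = +811.7774 N
  Ry@4 = -712.2374 N

742.324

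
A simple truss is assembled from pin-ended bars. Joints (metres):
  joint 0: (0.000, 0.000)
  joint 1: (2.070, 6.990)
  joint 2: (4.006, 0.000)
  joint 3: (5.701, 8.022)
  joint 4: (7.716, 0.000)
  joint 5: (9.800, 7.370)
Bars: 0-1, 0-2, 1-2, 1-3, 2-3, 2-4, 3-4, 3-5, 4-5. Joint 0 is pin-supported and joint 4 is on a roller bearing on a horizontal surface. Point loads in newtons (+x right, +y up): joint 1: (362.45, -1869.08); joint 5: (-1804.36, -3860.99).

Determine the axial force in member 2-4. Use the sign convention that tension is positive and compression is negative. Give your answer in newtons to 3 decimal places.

N=6 nodes, M=9 members, R=3 reactions → 2N=12, M+R=12
member 0 (0-1): L=7.2901, (cx,cy)=(0.2839,0.9588)
member 1 (0-2): L=4.0060, (cx,cy)=(1.0000,0.0000)
member 2 (1-2): L=7.2532, (cx,cy)=(0.2669,-0.9637)
member 3 (1-3): L=3.7748, (cx,cy)=(0.9619,0.2734)
member 4 (2-3): L=8.1991, (cx,cy)=(0.2067,0.9784)
member 5 (2-4): L=3.7100, (cx,cy)=(1.0000,0.0000)
member 6 (3-4): L=8.2712, (cx,cy)=(0.2436,-0.9699)
member 7 (3-5): L=4.1505, (cx,cy)=(0.9876,-0.1571)
member 8 (4-5): L=7.6590, (cx,cy)=(0.2721,0.9623)
solve A·x = −loads:
  F[0-1] = -1793.7822 N (compression)
  F[0-2] = -932.5687 N (compression)
  F[1-2] = -381.7978 N (compression)
  F[1-3] = -800.3743 N (compression)
  F[2-3] = +376.0697 N (tension)
  F[2-4] = -1112.2224 N (compression)
  F[3-4] = -41.9246 N (compression)
  F[3-5] = -690.4969 N (compression)
  F[4-5] = -4125.1021 N (compression)
  Rx@0 = +1441.9100 N
  Ry@0 = +1719.9495 N
  Ry@4 = +4010.1205 N

-1112.222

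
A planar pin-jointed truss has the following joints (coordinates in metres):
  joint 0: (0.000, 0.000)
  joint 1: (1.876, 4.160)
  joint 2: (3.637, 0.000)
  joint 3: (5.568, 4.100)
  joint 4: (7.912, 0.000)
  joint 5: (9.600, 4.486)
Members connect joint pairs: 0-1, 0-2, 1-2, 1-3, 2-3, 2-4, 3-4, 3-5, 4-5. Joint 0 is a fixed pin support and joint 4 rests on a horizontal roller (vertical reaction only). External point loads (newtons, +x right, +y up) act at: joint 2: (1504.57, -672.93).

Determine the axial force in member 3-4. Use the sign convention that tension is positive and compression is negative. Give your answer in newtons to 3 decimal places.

-356.318

N=6 nodes, M=9 members, R=3 reactions → 2N=12, M+R=12
member 0 (0-1): L=4.5634, (cx,cy)=(0.4111,0.9116)
member 1 (0-2): L=3.6370, (cx,cy)=(1.0000,0.0000)
member 2 (1-2): L=4.5174, (cx,cy)=(0.3898,-0.9209)
member 3 (1-3): L=3.6925, (cx,cy)=(0.9999,-0.0162)
member 4 (2-3): L=4.5320, (cx,cy)=(0.4261,0.9047)
member 5 (2-4): L=4.2750, (cx,cy)=(1.0000,0.0000)
member 6 (3-4): L=4.7227, (cx,cy)=(0.4963,-0.8681)
member 7 (3-5): L=4.0504, (cx,cy)=(0.9954,0.0953)
member 8 (4-5): L=4.7931, (cx,cy)=(0.3522,0.9359)
solve A·x = −loads:
  F[0-1] = -398.8583 N (compression)
  F[0-2] = +1668.5381 N (tension)
  F[1-2] = +400.4813 N (tension)
  F[1-3] = -320.1291 N (compression)
  F[2-3] = +336.1746 N (tension)
  F[2-4] = +176.8482 N (tension)
  F[3-4] = -356.3180 N (compression)
  F[3-5] = +0.0000 N (tension)
  F[4-5] = -0.0000 N (compression)
  Rx@0 = -1504.5700 N
  Ry@0 = +363.5965 N
  Ry@4 = +309.3335 N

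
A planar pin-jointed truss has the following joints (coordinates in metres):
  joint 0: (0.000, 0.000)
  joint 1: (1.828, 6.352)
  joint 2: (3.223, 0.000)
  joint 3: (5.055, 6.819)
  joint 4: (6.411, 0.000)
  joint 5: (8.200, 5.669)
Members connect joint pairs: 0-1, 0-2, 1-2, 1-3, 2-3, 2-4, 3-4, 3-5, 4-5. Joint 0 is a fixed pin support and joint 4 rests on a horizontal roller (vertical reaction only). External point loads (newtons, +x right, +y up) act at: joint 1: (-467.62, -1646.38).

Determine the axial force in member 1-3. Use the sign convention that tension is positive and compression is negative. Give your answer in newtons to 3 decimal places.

N=6 nodes, M=9 members, R=3 reactions → 2N=12, M+R=12
member 0 (0-1): L=6.6098, (cx,cy)=(0.2766,0.9610)
member 1 (0-2): L=3.2230, (cx,cy)=(1.0000,0.0000)
member 2 (1-2): L=6.5034, (cx,cy)=(0.2145,-0.9767)
member 3 (1-3): L=3.2606, (cx,cy)=(0.9897,0.1432)
member 4 (2-3): L=7.0608, (cx,cy)=(0.2595,0.9658)
member 5 (2-4): L=3.1880, (cx,cy)=(1.0000,0.0000)
member 6 (3-4): L=6.9525, (cx,cy)=(0.1950,-0.9808)
member 7 (3-5): L=3.3487, (cx,cy)=(0.9392,-0.3434)
member 8 (4-5): L=5.9446, (cx,cy)=(0.3009,0.9536)
solve A·x = −loads:
  F[0-1] = -1706.8276 N (compression)
  F[0-2] = +4.4184 N (tension)
  F[1-2] = -6.7112 N (compression)
  F[1-3] = -3.0099 N (compression)
  F[2-3] = +6.7874 N (tension)
  F[2-4] = +1.2178 N (tension)
  F[3-4] = -6.2438 N (compression)
  F[3-5] = +0.0000 N (tension)
  F[4-5] = -0.0000 N (compression)
  Rx@0 = +467.6200 N
  Ry@0 = +1640.2561 N
  Ry@4 = +6.1239 N

-3.010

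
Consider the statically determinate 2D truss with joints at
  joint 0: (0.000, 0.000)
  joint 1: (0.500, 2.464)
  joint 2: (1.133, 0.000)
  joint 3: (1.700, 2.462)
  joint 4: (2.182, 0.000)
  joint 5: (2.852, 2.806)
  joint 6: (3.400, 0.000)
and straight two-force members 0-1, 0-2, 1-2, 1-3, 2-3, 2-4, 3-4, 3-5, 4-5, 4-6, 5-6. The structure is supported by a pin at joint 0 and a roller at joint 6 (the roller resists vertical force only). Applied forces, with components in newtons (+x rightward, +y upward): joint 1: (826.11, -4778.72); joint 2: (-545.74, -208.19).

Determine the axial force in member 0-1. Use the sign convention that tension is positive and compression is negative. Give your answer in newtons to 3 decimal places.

-3689.794

N=7 nodes, M=11 members, R=3 reactions → 2N=14, M+R=14
member 0 (0-1): L=2.5142, (cx,cy)=(0.1989,0.9800)
member 1 (0-2): L=1.1330, (cx,cy)=(1.0000,0.0000)
member 2 (1-2): L=2.5440, (cx,cy)=(0.2488,-0.9685)
member 3 (1-3): L=1.2000, (cx,cy)=(1.0000,-0.0017)
member 4 (2-3): L=2.5264, (cx,cy)=(0.2244,0.9745)
member 5 (2-4): L=1.0490, (cx,cy)=(1.0000,0.0000)
member 6 (3-4): L=2.5087, (cx,cy)=(0.1921,-0.9814)
member 7 (3-5): L=1.2023, (cx,cy)=(0.9582,0.2861)
member 8 (4-5): L=2.8849, (cx,cy)=(0.2322,0.9727)
member 9 (4-6): L=1.2180, (cx,cy)=(1.0000,0.0000)
member 10 (5-6): L=2.8590, (cx,cy)=(0.1917,-0.9815)
solve A·x = −loads:
  F[0-1] = -3689.7936 N (compression)
  F[0-2] = +1014.1553 N (tension)
  F[1-2] = -1198.2069 N (compression)
  F[1-3] = -1261.7594 N (compression)
  F[2-3] = +1404.5413 N (tension)
  F[2-4] = +946.5423 N (tension)
  F[3-4] = -1591.7955 N (compression)
  F[3-5] = -668.6690 N (compression)
  F[4-5] = +1606.0540 N (tension)
  F[4-6] = +267.7146 N (tension)
  F[5-6] = -1396.7131 N (compression)
  Rx@0 = -280.3700 N
  Ry@0 = +3616.0940 N
  Ry@6 = +1370.8160 N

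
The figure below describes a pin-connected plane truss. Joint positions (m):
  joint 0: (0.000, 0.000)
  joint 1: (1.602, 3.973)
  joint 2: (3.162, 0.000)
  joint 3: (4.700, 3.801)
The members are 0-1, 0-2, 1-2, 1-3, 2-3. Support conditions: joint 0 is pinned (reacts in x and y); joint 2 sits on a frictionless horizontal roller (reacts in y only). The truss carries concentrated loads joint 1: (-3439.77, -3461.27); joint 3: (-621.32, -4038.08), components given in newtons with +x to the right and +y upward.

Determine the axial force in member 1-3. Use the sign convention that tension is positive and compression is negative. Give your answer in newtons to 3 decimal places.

991.887

N=4 nodes, M=5 members, R=3 reactions → 2N=8, M+R=8
member 0 (0-1): L=4.2838, (cx,cy)=(0.3740,0.9274)
member 1 (0-2): L=3.1620, (cx,cy)=(1.0000,0.0000)
member 2 (1-2): L=4.2683, (cx,cy)=(0.3655,-0.9308)
member 3 (1-3): L=3.1028, (cx,cy)=(0.9985,-0.0554)
member 4 (2-3): L=4.1004, (cx,cy)=(0.3751,0.9270)
solve A·x = −loads:
  F[0-1] = -5188.9082 N (compression)
  F[0-2] = -2120.6194 N (compression)
  F[1-2] = +1392.4981 N (tension)
  F[1-3] = +991.8865 N (tension)
  F[2-3] = -4296.8088 N (compression)
  Rx@0 = +4061.0900 N
  Ry@0 = +4812.4155 N
  Ry@2 = +2686.9345 N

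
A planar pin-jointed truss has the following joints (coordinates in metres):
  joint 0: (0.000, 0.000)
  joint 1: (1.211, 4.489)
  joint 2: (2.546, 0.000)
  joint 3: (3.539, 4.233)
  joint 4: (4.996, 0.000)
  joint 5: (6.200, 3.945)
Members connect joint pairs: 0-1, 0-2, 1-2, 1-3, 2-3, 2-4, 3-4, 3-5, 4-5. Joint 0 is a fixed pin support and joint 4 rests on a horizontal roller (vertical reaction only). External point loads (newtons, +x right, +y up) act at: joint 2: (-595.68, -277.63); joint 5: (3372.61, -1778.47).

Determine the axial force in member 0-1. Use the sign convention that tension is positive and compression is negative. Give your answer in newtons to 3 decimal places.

N=6 nodes, M=9 members, R=3 reactions → 2N=12, M+R=12
member 0 (0-1): L=4.6495, (cx,cy)=(0.2605,0.9655)
member 1 (0-2): L=2.5460, (cx,cy)=(1.0000,0.0000)
member 2 (1-2): L=4.6833, (cx,cy)=(0.2851,-0.9585)
member 3 (1-3): L=2.3420, (cx,cy)=(0.9940,-0.1093)
member 4 (2-3): L=4.3479, (cx,cy)=(0.2284,0.9736)
member 5 (2-4): L=2.4500, (cx,cy)=(1.0000,0.0000)
member 6 (3-4): L=4.4767, (cx,cy)=(0.3255,-0.9456)
member 7 (3-5): L=2.6765, (cx,cy)=(0.9942,-0.1076)
member 8 (4-5): L=4.1246, (cx,cy)=(0.2919,0.9564)
solve A·x = −loads:
  F[0-1] = +3061.2295 N (tension)
  F[0-2] = +1979.6041 N (tension)
  F[1-2] = -3282.3171 N (compression)
  F[1-3] = +1743.4136 N (tension)
  F[2-3] = +3516.7114 N (tension)
  F[2-4] = +836.4770 N (tension)
  F[3-4] = -3853.1986 N (compression)
  F[3-5] = +3812.3312 N (tension)
  F[4-5] = -1430.5615 N (compression)
  Rx@0 = -2776.9300 N
  Ry@0 = -2955.5706 N
  Ry@4 = +5011.6706 N

3061.230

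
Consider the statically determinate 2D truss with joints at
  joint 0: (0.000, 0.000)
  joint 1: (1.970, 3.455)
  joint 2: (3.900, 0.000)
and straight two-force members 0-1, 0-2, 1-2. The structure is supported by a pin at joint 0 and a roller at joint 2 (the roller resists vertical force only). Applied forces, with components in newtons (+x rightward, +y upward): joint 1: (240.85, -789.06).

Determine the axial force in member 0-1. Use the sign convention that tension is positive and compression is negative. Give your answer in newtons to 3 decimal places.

-203.884

N=3 nodes, M=3 members, R=3 reactions → 2N=6, M+R=6
member 0 (0-1): L=3.9772, (cx,cy)=(0.4953,0.8687)
member 1 (0-2): L=3.9000, (cx,cy)=(1.0000,0.0000)
member 2 (1-2): L=3.9575, (cx,cy)=(0.4877,-0.8730)
solve A·x = −loads:
  F[0-1] = -203.8836 N (compression)
  F[0-2] = +341.8390 N (tension)
  F[1-2] = -700.9496 N (compression)
  Rx@0 = -240.8500 N
  Ry@0 = +177.1151 N
  Ry@2 = +611.9449 N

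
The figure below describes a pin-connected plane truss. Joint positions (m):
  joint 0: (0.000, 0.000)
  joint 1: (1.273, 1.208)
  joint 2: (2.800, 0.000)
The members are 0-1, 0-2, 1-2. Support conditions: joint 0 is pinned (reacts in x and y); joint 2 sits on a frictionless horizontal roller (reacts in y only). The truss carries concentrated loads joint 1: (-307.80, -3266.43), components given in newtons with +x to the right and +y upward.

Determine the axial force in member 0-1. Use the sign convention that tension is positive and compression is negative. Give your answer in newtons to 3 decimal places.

N=3 nodes, M=3 members, R=3 reactions → 2N=6, M+R=6
member 0 (0-1): L=1.7549, (cx,cy)=(0.7254,0.6883)
member 1 (0-2): L=2.8000, (cx,cy)=(1.0000,0.0000)
member 2 (1-2): L=1.9470, (cx,cy)=(0.7843,-0.6204)
solve A·x = −loads:
  F[0-1] = -2780.8215 N (compression)
  F[0-2] = +1709.3619 N (tension)
  F[1-2] = -2179.5733 N (compression)
  Rx@0 = +307.8000 N
  Ry@0 = +1914.1646 N
  Ry@2 = +1352.2654 N

-2780.822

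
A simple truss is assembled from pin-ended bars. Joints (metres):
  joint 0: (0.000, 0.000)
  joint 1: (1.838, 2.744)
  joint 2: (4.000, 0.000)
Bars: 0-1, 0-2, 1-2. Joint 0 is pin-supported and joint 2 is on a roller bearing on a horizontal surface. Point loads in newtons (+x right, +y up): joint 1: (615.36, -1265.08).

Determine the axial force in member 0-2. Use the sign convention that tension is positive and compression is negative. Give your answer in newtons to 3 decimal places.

790.612

N=3 nodes, M=3 members, R=3 reactions → 2N=6, M+R=6
member 0 (0-1): L=3.3027, (cx,cy)=(0.5565,0.8308)
member 1 (0-2): L=4.0000, (cx,cy)=(1.0000,0.0000)
member 2 (1-2): L=3.4934, (cx,cy)=(0.6189,-0.7855)
solve A·x = −loads:
  F[0-1] = -314.9098 N (compression)
  F[0-2] = +790.6122 N (tension)
  F[1-2] = -1277.4827 N (compression)
  Rx@0 = -615.3600 N
  Ry@0 = +261.6388 N
  Ry@2 = +1003.4412 N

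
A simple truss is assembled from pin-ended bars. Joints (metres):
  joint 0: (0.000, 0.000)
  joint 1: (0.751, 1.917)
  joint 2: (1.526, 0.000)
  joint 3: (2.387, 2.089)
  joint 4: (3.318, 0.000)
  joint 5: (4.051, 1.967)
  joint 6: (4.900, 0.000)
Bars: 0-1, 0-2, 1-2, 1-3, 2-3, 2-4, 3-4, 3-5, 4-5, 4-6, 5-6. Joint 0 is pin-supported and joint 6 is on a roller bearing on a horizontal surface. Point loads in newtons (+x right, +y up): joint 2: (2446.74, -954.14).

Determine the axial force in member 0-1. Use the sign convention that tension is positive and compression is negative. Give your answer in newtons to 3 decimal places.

N=7 nodes, M=11 members, R=3 reactions → 2N=14, M+R=14
member 0 (0-1): L=2.0589, (cx,cy)=(0.3648,0.9311)
member 1 (0-2): L=1.5260, (cx,cy)=(1.0000,0.0000)
member 2 (1-2): L=2.0677, (cx,cy)=(0.3748,-0.9271)
member 3 (1-3): L=1.6450, (cx,cy)=(0.9945,0.1046)
member 4 (2-3): L=2.2595, (cx,cy)=(0.3811,0.9245)
member 5 (2-4): L=1.7920, (cx,cy)=(1.0000,0.0000)
member 6 (3-4): L=2.2871, (cx,cy)=(0.4071,-0.9134)
member 7 (3-5): L=1.6685, (cx,cy)=(0.9973,-0.0731)
member 8 (4-5): L=2.0991, (cx,cy)=(0.3492,0.9371)
member 9 (4-6): L=1.5820, (cx,cy)=(1.0000,0.0000)
member 10 (5-6): L=2.1424, (cx,cy)=(0.3963,-0.9181)
solve A·x = −loads:
  F[0-1] = -705.6105 N (compression)
  F[0-2] = +2704.1224 N (tension)
  F[1-2] = +651.7626 N (tension)
  F[1-3] = -504.4324 N (compression)
  F[2-3] = +378.4426 N (tension)
  F[2-4] = +357.4577 N (tension)
  F[3-4] = -306.6474 N (compression)
  F[3-5] = -233.2547 N (compression)
  F[4-5] = +298.9063 N (tension)
  F[4-6] = +128.2549 N (tension)
  F[5-6] = -323.6438 N (compression)
  Rx@0 = -2446.7400 N
  Ry@0 = +656.9935 N
  Ry@6 = +297.1465 N

-705.611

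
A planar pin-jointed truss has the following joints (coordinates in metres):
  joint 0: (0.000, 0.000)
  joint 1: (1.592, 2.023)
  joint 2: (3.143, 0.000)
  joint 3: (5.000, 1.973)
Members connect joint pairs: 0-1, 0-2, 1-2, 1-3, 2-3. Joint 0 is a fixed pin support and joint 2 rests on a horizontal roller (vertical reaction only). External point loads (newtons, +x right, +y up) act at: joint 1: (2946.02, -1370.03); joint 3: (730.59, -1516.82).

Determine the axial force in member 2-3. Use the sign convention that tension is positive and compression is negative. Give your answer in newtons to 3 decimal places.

N=4 nodes, M=5 members, R=3 reactions → 2N=8, M+R=8
member 0 (0-1): L=2.5743, (cx,cy)=(0.6184,0.7858)
member 1 (0-2): L=3.1430, (cx,cy)=(1.0000,0.0000)
member 2 (1-2): L=2.5491, (cx,cy)=(0.6084,-0.7936)
member 3 (1-3): L=3.4084, (cx,cy)=(0.9999,-0.0147)
member 4 (2-3): L=2.7095, (cx,cy)=(0.6854,0.7282)
solve A·x = −loads:
  F[0-1] = +3276.6596 N (tension)
  F[0-2] = +1650.2522 N (tension)
  F[1-2] = -5010.3498 N (compression)
  F[1-3] = +2129.0630 N (tension)
  F[2-3] = -2040.1115 N (compression)
  Rx@0 = -3676.6100 N
  Ry@0 = -2574.9509 N
  Ry@2 = +5461.8009 N

-2040.112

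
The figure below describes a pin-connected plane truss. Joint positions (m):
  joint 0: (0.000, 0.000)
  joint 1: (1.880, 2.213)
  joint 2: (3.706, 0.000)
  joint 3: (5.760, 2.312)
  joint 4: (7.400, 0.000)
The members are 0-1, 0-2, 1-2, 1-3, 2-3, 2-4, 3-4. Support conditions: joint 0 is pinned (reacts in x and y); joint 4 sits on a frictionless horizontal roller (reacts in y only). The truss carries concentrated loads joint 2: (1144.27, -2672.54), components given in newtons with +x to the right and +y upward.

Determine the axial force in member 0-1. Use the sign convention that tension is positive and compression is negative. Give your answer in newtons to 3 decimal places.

N=5 nodes, M=7 members, R=3 reactions → 2N=10, M+R=10
member 0 (0-1): L=2.9038, (cx,cy)=(0.6474,0.7621)
member 1 (0-2): L=3.7060, (cx,cy)=(1.0000,0.0000)
member 2 (1-2): L=2.8691, (cx,cy)=(0.6364,-0.7713)
member 3 (1-3): L=3.8813, (cx,cy)=(0.9997,0.0255)
member 4 (2-3): L=3.0926, (cx,cy)=(0.6642,0.7476)
member 5 (2-4): L=3.6940, (cx,cy)=(1.0000,0.0000)
member 6 (3-4): L=2.8346, (cx,cy)=(0.5786,-0.8156)
solve A·x = −loads:
  F[0-1] = -1750.5210 N (compression)
  F[0-2] = +2277.6246 N (tension)
  F[1-2] = +1657.2404 N (tension)
  F[1-3] = -2188.8008 N (compression)
  F[2-3] = +1865.0214 N (tension)
  F[2-4] = +949.4103 N (tension)
  F[3-4] = -1640.9733 N (compression)
  Rx@0 = -1144.2700 N
  Ry@0 = +1334.1031 N
  Ry@4 = +1338.4369 N

-1750.521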